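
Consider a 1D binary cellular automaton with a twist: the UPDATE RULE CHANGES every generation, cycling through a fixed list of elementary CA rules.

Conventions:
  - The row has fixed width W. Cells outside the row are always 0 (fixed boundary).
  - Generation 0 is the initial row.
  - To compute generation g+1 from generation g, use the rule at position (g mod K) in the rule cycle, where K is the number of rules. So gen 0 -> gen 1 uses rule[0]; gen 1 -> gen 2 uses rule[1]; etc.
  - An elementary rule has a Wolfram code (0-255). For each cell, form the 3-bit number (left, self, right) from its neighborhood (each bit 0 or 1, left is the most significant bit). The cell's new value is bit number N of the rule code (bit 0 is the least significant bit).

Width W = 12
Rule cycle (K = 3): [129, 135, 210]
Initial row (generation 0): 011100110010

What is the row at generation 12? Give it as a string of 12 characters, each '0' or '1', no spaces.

Gen 0: 011100110010
Gen 1 (rule 129): 001000000000
Gen 2 (rule 135): 111011111111
Gen 3 (rule 210): 011001111111
Gen 4 (rule 129): 000000111110
Gen 5 (rule 135): 111111011100
Gen 6 (rule 210): 011111001110
Gen 7 (rule 129): 001110000100
Gen 8 (rule 135): 110100111101
Gen 9 (rule 210): 010011011100
Gen 10 (rule 129): 000000001001
Gen 11 (rule 135): 111111111011
Gen 12 (rule 210): 011111111001

Answer: 011111111001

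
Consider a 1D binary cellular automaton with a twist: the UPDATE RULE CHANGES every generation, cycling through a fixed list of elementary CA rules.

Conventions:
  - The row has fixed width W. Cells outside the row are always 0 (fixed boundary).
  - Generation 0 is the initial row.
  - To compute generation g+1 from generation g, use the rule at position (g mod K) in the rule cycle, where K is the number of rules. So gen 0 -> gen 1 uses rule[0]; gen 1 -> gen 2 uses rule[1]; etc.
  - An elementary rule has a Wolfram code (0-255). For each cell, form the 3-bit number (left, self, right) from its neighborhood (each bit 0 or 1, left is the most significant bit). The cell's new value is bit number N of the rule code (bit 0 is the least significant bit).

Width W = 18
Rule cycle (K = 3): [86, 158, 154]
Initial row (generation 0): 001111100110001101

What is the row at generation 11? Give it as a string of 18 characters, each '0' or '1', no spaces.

Answer: 110101011011011010

Derivation:
Gen 0: 001111100110001101
Gen 1 (rule 86): 010000111011010101
Gen 2 (rule 158): 111001110010010101
Gen 3 (rule 154): 110111101101100000
Gen 4 (rule 86): 010000100100110000
Gen 5 (rule 158): 111001111111101000
Gen 6 (rule 154): 110111111111000100
Gen 7 (rule 86): 010000000001101110
Gen 8 (rule 158): 111000000011001101
Gen 9 (rule 154): 110100000110111000
Gen 10 (rule 86): 010110001010001100
Gen 11 (rule 158): 110101011011011010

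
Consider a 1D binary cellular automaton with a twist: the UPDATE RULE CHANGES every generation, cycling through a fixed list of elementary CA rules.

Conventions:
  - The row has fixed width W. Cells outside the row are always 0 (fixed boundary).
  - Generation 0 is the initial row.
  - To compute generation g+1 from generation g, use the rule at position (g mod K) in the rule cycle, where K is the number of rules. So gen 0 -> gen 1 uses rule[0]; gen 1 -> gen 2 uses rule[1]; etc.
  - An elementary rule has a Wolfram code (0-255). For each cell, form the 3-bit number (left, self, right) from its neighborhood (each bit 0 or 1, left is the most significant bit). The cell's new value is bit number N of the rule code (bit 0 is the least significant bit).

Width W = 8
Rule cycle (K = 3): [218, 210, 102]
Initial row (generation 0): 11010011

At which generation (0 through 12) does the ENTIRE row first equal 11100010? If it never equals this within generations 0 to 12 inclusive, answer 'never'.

Answer: 7

Derivation:
Gen 0: 11010011
Gen 1 (rule 218): 11001111
Gen 2 (rule 210): 01110111
Gen 3 (rule 102): 10011001
Gen 4 (rule 218): 01111110
Gen 5 (rule 210): 10111111
Gen 6 (rule 102): 11000001
Gen 7 (rule 218): 11100010
Gen 8 (rule 210): 01110101
Gen 9 (rule 102): 10011111
Gen 10 (rule 218): 01111111
Gen 11 (rule 210): 10111111
Gen 12 (rule 102): 11000001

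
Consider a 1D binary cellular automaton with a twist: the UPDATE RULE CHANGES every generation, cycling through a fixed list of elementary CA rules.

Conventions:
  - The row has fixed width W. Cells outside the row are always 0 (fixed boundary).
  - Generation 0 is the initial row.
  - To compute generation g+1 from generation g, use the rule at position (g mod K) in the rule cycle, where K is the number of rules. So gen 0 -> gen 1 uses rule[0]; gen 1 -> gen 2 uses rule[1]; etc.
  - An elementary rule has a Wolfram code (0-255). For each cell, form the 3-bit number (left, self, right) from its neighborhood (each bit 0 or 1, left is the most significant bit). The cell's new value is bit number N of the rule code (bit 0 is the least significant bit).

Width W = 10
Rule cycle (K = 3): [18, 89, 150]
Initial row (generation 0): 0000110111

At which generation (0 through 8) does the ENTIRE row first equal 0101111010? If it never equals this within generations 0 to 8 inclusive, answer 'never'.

Gen 0: 0000110111
Gen 1 (rule 18): 0001000000
Gen 2 (rule 89): 1100111111
Gen 3 (rule 150): 0011011110
Gen 4 (rule 18): 0100000001
Gen 5 (rule 89): 0011111100
Gen 6 (rule 150): 0101111010
Gen 7 (rule 18): 1000000001
Gen 8 (rule 89): 0111111100

Answer: 6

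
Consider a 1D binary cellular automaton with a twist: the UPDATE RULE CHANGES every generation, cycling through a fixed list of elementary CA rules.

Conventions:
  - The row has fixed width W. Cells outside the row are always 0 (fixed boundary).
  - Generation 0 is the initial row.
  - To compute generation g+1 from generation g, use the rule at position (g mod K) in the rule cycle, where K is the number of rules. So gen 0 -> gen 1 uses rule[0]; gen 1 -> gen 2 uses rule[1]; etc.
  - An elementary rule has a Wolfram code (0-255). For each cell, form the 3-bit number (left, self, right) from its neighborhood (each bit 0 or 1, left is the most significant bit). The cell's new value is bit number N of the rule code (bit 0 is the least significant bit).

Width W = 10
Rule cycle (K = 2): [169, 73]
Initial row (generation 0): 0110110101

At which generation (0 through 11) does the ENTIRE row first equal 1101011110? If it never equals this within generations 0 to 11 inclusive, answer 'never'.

Answer: 7

Derivation:
Gen 0: 0110110101
Gen 1 (rule 169): 0101101010
Gen 2 (rule 73): 0001100000
Gen 3 (rule 169): 1101001111
Gen 4 (rule 73): 1100001001
Gen 5 (rule 169): 1001100000
Gen 6 (rule 73): 0001101111
Gen 7 (rule 169): 1101011110
Gen 8 (rule 73): 1100010010
Gen 9 (rule 169): 1001000000
Gen 10 (rule 73): 0000011111
Gen 11 (rule 169): 1111011110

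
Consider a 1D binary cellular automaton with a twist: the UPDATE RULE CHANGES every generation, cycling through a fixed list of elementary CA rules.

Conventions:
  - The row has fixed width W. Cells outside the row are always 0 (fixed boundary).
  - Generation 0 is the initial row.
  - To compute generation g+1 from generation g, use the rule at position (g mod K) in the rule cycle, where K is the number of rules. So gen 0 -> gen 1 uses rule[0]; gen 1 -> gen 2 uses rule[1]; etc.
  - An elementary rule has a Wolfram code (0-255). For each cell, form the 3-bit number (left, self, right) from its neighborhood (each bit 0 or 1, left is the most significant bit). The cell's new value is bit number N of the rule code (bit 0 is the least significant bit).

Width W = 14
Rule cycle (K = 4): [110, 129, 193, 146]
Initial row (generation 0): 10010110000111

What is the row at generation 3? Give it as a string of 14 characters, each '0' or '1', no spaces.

Answer: 11001100001111

Derivation:
Gen 0: 10010110000111
Gen 1 (rule 110): 10111110001101
Gen 2 (rule 129): 00011100100000
Gen 3 (rule 193): 11001100001111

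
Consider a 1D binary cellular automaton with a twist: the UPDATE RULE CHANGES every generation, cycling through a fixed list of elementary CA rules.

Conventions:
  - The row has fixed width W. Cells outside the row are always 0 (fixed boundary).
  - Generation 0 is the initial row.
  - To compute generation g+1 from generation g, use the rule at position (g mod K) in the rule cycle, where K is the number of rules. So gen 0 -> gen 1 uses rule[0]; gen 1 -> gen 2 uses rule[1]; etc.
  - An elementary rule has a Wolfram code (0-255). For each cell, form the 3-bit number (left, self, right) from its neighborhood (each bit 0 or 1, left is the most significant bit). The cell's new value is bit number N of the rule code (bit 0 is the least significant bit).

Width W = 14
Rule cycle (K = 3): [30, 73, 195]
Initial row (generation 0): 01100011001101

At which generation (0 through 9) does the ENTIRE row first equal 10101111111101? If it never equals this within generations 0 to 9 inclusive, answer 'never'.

Gen 0: 01100011001101
Gen 1 (rule 30): 11010110111001
Gen 2 (rule 73): 11000110101000
Gen 3 (rule 195): 01011010000011
Gen 4 (rule 30): 11010011000110
Gen 5 (rule 73): 11000011010110
Gen 6 (rule 195): 01011101000010
Gen 7 (rule 30): 11010001100111
Gen 8 (rule 73): 11000101100101
Gen 9 (rule 195): 01011000101000

Answer: never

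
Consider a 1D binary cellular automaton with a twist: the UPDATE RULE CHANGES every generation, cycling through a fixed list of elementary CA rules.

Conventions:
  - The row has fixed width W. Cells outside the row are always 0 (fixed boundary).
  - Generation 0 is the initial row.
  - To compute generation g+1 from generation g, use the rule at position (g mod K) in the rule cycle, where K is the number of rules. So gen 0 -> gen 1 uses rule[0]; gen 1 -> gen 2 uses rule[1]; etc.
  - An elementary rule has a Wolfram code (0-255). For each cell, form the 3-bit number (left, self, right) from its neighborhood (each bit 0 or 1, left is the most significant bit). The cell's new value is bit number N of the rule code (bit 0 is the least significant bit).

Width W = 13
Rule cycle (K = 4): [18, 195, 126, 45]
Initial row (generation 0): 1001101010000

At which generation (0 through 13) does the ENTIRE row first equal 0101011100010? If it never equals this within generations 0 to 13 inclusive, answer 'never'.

Gen 0: 1001101010000
Gen 1 (rule 18): 0110000001000
Gen 2 (rule 195): 1010111110011
Gen 3 (rule 126): 1111100011111
Gen 4 (rule 45): 1000001010000
Gen 5 (rule 18): 0100010001000
Gen 6 (rule 195): 1001100110011
Gen 7 (rule 126): 1111111111111
Gen 8 (rule 45): 1000000000000
Gen 9 (rule 18): 0100000000000
Gen 10 (rule 195): 1001111111111
Gen 11 (rule 126): 1111000000001
Gen 12 (rule 45): 1000011111101
Gen 13 (rule 18): 0100100000000

Answer: never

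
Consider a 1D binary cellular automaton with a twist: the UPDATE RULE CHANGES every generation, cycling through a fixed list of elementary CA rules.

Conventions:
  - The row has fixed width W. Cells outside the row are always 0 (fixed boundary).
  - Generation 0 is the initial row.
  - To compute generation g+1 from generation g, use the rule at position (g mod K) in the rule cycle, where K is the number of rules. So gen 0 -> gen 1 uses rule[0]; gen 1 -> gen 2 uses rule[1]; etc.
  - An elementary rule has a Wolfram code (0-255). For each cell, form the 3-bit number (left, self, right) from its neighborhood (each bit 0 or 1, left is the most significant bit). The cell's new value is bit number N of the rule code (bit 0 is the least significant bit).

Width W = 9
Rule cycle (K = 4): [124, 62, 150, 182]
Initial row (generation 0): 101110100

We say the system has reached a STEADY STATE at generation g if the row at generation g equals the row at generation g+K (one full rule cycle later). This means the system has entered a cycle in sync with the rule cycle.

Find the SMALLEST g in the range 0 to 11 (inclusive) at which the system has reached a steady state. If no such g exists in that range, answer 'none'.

Answer: none

Derivation:
Gen 0: 101110100
Gen 1 (rule 124): 111011110
Gen 2 (rule 62): 100110001
Gen 3 (rule 150): 111001011
Gen 4 (rule 182): 010111100
Gen 5 (rule 124): 011100110
Gen 6 (rule 62): 110011101
Gen 7 (rule 150): 001101001
Gen 8 (rule 182): 010011111
Gen 9 (rule 124): 011010001
Gen 10 (rule 62): 110111011
Gen 11 (rule 150): 000010000
Gen 12 (rule 182): 000111000
Gen 13 (rule 124): 000101100
Gen 14 (rule 62): 001111010
Gen 15 (rule 150): 010110011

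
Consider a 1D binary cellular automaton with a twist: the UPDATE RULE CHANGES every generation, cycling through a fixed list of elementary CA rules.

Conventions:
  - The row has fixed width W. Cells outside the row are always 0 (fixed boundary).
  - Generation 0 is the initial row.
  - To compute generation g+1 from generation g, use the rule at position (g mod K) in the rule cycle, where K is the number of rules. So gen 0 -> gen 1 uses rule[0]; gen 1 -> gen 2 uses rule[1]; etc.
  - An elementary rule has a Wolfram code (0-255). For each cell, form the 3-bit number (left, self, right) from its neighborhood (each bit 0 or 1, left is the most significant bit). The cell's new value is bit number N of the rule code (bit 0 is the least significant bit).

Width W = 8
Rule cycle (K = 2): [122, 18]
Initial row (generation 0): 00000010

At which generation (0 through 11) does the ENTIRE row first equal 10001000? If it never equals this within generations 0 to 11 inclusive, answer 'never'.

Answer: 10

Derivation:
Gen 0: 00000010
Gen 1 (rule 122): 00000101
Gen 2 (rule 18): 00001000
Gen 3 (rule 122): 00010100
Gen 4 (rule 18): 00100010
Gen 5 (rule 122): 01010101
Gen 6 (rule 18): 10000000
Gen 7 (rule 122): 01000000
Gen 8 (rule 18): 10100000
Gen 9 (rule 122): 01010000
Gen 10 (rule 18): 10001000
Gen 11 (rule 122): 01010100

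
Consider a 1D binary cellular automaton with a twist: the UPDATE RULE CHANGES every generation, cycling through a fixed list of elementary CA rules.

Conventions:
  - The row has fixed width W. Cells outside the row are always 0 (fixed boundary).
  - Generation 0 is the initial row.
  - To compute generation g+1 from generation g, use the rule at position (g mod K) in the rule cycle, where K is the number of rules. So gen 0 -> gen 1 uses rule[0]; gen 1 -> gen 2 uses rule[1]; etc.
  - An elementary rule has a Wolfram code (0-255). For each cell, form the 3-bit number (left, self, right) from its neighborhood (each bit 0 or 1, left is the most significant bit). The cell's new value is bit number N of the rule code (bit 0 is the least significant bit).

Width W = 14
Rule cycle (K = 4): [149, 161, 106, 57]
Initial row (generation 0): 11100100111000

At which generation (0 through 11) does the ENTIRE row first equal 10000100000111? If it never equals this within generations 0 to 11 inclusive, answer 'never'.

Gen 0: 11100100111000
Gen 1 (rule 149): 01010110010111
Gen 2 (rule 161): 00101000001010
Gen 3 (rule 106): 01010000010100
Gen 4 (rule 57): 00101111001011
Gen 5 (rule 149): 10100110101000
Gen 6 (rule 161): 01000001010011
Gen 7 (rule 106): 10000010100111
Gen 8 (rule 57): 01111001010100
Gen 9 (rule 149): 00110101010111
Gen 10 (rule 161): 10001010101010
Gen 11 (rule 106): 00010101010100

Answer: never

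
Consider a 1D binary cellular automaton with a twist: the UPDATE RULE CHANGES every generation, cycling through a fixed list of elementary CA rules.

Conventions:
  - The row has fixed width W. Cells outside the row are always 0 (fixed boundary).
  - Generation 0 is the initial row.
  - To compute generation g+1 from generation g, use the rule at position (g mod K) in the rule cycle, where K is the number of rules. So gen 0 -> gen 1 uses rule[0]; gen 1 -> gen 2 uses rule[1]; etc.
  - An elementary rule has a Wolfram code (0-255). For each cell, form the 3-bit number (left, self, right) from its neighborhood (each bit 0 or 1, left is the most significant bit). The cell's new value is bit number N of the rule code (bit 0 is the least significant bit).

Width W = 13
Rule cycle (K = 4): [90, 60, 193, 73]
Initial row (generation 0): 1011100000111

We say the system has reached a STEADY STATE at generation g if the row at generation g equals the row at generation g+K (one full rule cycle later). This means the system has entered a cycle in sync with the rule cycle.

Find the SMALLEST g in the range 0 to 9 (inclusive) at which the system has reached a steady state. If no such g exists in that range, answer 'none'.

Gen 0: 1011100000111
Gen 1 (rule 90): 0010110001101
Gen 2 (rule 60): 0011101001011
Gen 3 (rule 193): 1001100000001
Gen 4 (rule 73): 0001101111100
Gen 5 (rule 90): 0011101000110
Gen 6 (rule 60): 0010011100101
Gen 7 (rule 193): 1000001100000
Gen 8 (rule 73): 0011101101111
Gen 9 (rule 90): 0110101101001
Gen 10 (rule 60): 0101111011101
Gen 11 (rule 193): 0000111001100
Gen 12 (rule 73): 1110101001101
Gen 13 (rule 90): 1010000111100

Answer: none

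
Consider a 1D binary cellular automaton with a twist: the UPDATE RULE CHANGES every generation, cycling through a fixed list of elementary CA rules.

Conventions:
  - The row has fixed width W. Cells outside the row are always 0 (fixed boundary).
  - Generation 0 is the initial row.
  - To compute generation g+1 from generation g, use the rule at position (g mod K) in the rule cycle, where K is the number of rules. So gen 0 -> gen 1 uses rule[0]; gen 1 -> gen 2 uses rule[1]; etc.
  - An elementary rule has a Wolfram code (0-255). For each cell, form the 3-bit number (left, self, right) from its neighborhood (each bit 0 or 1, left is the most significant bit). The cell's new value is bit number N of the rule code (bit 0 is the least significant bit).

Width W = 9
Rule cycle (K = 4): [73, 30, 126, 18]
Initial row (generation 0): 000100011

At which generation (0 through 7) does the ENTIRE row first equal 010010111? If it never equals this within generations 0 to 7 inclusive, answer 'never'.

Answer: never

Derivation:
Gen 0: 000100011
Gen 1 (rule 73): 110001011
Gen 2 (rule 30): 101011010
Gen 3 (rule 126): 111111111
Gen 4 (rule 18): 000000000
Gen 5 (rule 73): 111111111
Gen 6 (rule 30): 100000000
Gen 7 (rule 126): 110000000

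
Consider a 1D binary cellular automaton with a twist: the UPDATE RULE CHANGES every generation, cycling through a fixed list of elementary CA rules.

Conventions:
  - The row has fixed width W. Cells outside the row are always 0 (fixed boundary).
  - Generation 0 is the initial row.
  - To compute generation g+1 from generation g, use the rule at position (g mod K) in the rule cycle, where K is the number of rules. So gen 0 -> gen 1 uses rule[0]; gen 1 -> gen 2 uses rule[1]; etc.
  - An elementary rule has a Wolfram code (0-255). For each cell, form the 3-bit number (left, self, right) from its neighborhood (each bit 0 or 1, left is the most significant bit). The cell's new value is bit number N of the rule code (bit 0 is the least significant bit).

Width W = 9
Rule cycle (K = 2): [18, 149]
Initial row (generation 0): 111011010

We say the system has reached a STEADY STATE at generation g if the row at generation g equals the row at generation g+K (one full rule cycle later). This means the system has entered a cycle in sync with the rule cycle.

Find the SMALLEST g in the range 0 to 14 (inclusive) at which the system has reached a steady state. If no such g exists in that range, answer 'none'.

Answer: 3

Derivation:
Gen 0: 111011010
Gen 1 (rule 18): 000000001
Gen 2 (rule 149): 111111101
Gen 3 (rule 18): 000000000
Gen 4 (rule 149): 111111111
Gen 5 (rule 18): 000000000
Gen 6 (rule 149): 111111111
Gen 7 (rule 18): 000000000
Gen 8 (rule 149): 111111111
Gen 9 (rule 18): 000000000
Gen 10 (rule 149): 111111111
Gen 11 (rule 18): 000000000
Gen 12 (rule 149): 111111111
Gen 13 (rule 18): 000000000
Gen 14 (rule 149): 111111111
Gen 15 (rule 18): 000000000
Gen 16 (rule 149): 111111111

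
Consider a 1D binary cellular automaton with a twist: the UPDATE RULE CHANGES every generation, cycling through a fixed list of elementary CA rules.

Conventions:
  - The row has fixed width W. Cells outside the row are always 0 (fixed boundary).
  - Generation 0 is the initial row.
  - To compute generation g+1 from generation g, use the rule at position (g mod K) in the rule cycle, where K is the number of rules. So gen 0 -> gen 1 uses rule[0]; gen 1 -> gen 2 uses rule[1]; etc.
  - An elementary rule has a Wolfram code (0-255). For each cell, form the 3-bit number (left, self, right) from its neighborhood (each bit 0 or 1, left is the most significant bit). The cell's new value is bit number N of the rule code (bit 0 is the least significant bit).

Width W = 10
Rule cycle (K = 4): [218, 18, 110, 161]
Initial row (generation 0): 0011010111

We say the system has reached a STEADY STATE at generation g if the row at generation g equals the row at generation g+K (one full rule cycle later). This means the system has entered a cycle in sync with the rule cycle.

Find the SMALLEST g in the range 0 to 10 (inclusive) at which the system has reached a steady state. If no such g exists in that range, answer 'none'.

Gen 0: 0011010111
Gen 1 (rule 218): 0111000111
Gen 2 (rule 18): 1000101000
Gen 3 (rule 110): 1001111000
Gen 4 (rule 161): 0000110011
Gen 5 (rule 218): 0001111111
Gen 6 (rule 18): 0010000000
Gen 7 (rule 110): 0110000000
Gen 8 (rule 161): 0000111111
Gen 9 (rule 218): 0001111111
Gen 10 (rule 18): 0010000000
Gen 11 (rule 110): 0110000000
Gen 12 (rule 161): 0000111111
Gen 13 (rule 218): 0001111111
Gen 14 (rule 18): 0010000000

Answer: 5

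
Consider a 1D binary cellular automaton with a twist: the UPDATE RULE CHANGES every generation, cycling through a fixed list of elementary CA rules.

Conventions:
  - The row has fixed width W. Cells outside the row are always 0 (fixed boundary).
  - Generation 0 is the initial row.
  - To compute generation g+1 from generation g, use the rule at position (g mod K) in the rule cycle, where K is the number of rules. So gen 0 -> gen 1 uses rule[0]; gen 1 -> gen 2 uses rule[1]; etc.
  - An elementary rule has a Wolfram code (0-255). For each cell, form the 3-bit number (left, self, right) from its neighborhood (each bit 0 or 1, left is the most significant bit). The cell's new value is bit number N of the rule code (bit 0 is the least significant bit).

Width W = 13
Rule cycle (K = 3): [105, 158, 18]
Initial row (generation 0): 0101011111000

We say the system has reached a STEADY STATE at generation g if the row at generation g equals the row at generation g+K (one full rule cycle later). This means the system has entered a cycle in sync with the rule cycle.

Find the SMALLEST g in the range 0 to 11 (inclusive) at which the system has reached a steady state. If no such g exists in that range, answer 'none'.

Gen 0: 0101011111000
Gen 1 (rule 105): 0010110001011
Gen 2 (rule 158): 0110101011010
Gen 3 (rule 18): 1000000000001
Gen 4 (rule 105): 0011111111100
Gen 5 (rule 158): 0111111111010
Gen 6 (rule 18): 1000000000001
Gen 7 (rule 105): 0011111111100
Gen 8 (rule 158): 0111111111010
Gen 9 (rule 18): 1000000000001
Gen 10 (rule 105): 0011111111100
Gen 11 (rule 158): 0111111111010
Gen 12 (rule 18): 1000000000001
Gen 13 (rule 105): 0011111111100
Gen 14 (rule 158): 0111111111010

Answer: 3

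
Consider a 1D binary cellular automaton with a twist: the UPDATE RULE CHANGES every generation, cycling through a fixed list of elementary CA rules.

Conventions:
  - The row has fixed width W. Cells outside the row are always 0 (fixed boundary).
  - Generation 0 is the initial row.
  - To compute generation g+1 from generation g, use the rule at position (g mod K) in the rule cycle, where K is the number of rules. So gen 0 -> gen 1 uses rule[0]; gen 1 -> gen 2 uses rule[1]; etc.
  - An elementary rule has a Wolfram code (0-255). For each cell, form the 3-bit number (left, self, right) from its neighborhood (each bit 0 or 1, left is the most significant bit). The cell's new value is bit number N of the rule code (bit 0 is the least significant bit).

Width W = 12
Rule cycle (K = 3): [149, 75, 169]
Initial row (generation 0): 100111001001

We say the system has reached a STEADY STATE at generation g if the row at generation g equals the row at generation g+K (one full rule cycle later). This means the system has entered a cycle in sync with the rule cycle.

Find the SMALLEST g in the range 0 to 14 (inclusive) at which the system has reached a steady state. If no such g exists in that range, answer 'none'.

Gen 0: 100111001001
Gen 1 (rule 149): 110010101101
Gen 2 (rule 75): 110100001100
Gen 3 (rule 169): 101001101001
Gen 4 (rule 149): 101100001101
Gen 5 (rule 75): 001101111100
Gen 6 (rule 169): 101011111001
Gen 7 (rule 149): 101001110101
Gen 8 (rule 75): 000011010000
Gen 9 (rule 169): 111010100111
Gen 10 (rule 149): 010010110010
Gen 11 (rule 75): 100100110100
Gen 12 (rule 169): 000000101001
Gen 13 (rule 149): 111110101101
Gen 14 (rule 75): 100010001100
Gen 15 (rule 169): 001000101001
Gen 16 (rule 149): 101110101101
Gen 17 (rule 75): 001010001100

Answer: none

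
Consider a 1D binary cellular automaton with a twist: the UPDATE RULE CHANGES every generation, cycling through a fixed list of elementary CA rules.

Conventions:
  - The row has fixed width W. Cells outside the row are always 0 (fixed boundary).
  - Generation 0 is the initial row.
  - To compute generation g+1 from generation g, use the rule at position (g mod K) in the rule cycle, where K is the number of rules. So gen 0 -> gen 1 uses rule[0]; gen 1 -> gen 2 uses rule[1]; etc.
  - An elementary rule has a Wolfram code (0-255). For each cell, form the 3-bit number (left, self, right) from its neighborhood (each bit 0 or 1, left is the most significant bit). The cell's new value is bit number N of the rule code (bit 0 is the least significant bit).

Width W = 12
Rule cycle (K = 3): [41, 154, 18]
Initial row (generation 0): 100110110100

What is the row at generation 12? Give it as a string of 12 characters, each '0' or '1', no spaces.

Gen 0: 100110110100
Gen 1 (rule 41): 000101101001
Gen 2 (rule 154): 001001000110
Gen 3 (rule 18): 010110101001
Gen 4 (rule 41): 001101010000
Gen 5 (rule 154): 011000001000
Gen 6 (rule 18): 100100010100
Gen 7 (rule 41): 000001001001
Gen 8 (rule 154): 000010110110
Gen 9 (rule 18): 000100000001
Gen 10 (rule 41): 110001111100
Gen 11 (rule 154): 101011111010
Gen 12 (rule 18): 000000000001

Answer: 000000000001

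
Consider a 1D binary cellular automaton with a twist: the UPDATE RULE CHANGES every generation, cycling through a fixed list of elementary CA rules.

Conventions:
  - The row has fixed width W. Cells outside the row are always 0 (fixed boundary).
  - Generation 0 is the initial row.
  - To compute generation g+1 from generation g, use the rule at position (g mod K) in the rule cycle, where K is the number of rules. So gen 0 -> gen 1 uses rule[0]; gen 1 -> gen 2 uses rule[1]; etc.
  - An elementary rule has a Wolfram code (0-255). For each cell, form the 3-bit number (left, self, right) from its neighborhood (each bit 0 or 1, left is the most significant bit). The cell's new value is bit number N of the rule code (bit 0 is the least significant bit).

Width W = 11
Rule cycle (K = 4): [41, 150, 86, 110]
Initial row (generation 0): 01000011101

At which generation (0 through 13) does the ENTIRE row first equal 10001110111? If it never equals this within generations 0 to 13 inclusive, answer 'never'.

Answer: never

Derivation:
Gen 0: 01000011101
Gen 1 (rule 41): 00011010010
Gen 2 (rule 150): 00100011111
Gen 3 (rule 86): 01110100001
Gen 4 (rule 110): 11011100011
Gen 5 (rule 41): 10110001010
Gen 6 (rule 150): 10001011011
Gen 7 (rule 86): 11011001001
Gen 8 (rule 110): 11111011011
Gen 9 (rule 41): 10000110110
Gen 10 (rule 150): 11001000001
Gen 11 (rule 86): 01111100011
Gen 12 (rule 110): 11000100111
Gen 13 (rule 41): 10010000100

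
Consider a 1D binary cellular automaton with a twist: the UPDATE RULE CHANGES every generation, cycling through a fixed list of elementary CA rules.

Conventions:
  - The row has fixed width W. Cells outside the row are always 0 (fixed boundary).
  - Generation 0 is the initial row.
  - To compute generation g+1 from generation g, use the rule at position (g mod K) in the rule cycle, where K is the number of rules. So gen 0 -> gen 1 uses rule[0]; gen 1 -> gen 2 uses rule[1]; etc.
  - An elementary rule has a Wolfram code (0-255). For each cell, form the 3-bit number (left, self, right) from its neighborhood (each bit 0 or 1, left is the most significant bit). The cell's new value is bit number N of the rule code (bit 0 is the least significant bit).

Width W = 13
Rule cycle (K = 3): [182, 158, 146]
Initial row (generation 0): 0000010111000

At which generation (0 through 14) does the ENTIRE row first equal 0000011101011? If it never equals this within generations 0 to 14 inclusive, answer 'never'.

Gen 0: 0000010111000
Gen 1 (rule 182): 0000111010100
Gen 2 (rule 158): 0001110010110
Gen 3 (rule 146): 0010101100001
Gen 4 (rule 182): 0111110010011
Gen 5 (rule 158): 1111101111110
Gen 6 (rule 146): 0111000111101
Gen 7 (rule 182): 1010101011011
Gen 8 (rule 158): 1010101010010
Gen 9 (rule 146): 0000000001101
Gen 10 (rule 182): 0000000010011
Gen 11 (rule 158): 0000000111110
Gen 12 (rule 146): 0000001011101
Gen 13 (rule 182): 0000011101011
Gen 14 (rule 158): 0000111001010

Answer: 13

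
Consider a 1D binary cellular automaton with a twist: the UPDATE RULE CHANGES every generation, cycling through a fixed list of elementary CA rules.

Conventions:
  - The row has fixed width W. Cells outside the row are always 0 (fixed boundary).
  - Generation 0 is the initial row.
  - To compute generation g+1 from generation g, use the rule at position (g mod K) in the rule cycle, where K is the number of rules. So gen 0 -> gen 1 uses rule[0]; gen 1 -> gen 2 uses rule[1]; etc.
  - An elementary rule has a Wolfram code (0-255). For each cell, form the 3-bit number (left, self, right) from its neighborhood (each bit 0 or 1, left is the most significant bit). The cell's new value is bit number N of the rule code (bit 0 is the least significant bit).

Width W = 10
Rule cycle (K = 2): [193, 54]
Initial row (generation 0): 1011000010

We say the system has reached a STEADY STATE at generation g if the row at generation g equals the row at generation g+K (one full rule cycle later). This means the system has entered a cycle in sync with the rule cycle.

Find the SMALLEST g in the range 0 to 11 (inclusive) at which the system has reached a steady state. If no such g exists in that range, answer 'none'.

Answer: none

Derivation:
Gen 0: 1011000010
Gen 1 (rule 193): 0001011000
Gen 2 (rule 54): 0011100100
Gen 3 (rule 193): 1001100001
Gen 4 (rule 54): 1110010011
Gen 5 (rule 193): 0110000001
Gen 6 (rule 54): 1001000011
Gen 7 (rule 193): 0000011001
Gen 8 (rule 54): 0000100111
Gen 9 (rule 193): 1110000011
Gen 10 (rule 54): 0001000100
Gen 11 (rule 193): 1100010001
Gen 12 (rule 54): 0010111011
Gen 13 (rule 193): 1000011001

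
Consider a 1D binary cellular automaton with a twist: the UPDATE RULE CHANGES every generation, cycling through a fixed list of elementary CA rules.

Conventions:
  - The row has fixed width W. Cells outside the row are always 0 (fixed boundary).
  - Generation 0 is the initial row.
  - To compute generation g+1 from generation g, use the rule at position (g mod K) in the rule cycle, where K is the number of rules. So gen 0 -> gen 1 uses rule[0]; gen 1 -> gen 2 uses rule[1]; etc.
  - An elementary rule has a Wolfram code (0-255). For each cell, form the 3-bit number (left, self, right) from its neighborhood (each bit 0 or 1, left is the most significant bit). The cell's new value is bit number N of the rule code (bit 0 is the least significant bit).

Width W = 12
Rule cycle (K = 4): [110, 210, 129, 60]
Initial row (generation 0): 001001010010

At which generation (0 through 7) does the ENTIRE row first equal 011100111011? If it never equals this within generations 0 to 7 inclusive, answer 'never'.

Gen 0: 001001010010
Gen 1 (rule 110): 011011110110
Gen 2 (rule 210): 101001110011
Gen 3 (rule 129): 000000100000
Gen 4 (rule 60): 000000110000
Gen 5 (rule 110): 000001110000
Gen 6 (rule 210): 000010111000
Gen 7 (rule 129): 111000010011

Answer: never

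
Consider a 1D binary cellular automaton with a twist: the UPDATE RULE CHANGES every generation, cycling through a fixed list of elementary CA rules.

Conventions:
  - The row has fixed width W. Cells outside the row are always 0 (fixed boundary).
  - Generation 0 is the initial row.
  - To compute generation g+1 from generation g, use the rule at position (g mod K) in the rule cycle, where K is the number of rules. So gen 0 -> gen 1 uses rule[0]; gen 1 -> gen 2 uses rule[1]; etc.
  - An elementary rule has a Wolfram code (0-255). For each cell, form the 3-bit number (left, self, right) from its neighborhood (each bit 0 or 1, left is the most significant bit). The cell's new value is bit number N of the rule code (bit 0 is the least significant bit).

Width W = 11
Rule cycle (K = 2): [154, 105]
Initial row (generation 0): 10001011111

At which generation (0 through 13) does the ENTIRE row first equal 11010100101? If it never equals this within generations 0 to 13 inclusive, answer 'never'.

Gen 0: 10001011111
Gen 1 (rule 154): 01010011110
Gen 2 (rule 105): 00100010010
Gen 3 (rule 154): 01010101101
Gen 4 (rule 105): 00101011110
Gen 5 (rule 154): 01000011101
Gen 6 (rule 105): 00011010110
Gen 7 (rule 154): 00110000101
Gen 8 (rule 105): 10110110010
Gen 9 (rule 154): 00100101101
Gen 10 (rule 105): 10000011110
Gen 11 (rule 154): 01000111101
Gen 12 (rule 105): 00010100110
Gen 13 (rule 154): 00100011101

Answer: never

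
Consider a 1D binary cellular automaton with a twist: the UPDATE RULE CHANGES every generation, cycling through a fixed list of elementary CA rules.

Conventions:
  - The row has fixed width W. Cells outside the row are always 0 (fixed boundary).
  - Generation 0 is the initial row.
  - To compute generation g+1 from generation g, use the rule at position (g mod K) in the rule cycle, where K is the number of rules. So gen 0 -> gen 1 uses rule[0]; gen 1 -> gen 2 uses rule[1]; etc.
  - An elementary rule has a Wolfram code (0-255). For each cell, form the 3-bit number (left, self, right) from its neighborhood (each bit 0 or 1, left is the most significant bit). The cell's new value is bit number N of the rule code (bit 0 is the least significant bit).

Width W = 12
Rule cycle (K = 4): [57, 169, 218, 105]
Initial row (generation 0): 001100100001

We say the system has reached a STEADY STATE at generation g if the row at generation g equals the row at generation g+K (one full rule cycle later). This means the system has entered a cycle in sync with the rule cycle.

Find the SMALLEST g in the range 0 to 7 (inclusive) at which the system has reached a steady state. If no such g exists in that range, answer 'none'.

Answer: none

Derivation:
Gen 0: 001100100001
Gen 1 (rule 57): 101010011100
Gen 2 (rule 169): 010100011001
Gen 3 (rule 218): 100010111110
Gen 4 (rule 105): 001001100010
Gen 5 (rule 57): 100101011001
Gen 6 (rule 169): 000010110000
Gen 7 (rule 218): 000100111000
Gen 8 (rule 105): 110000101011
Gen 9 (rule 57): 101110010110
Gen 10 (rule 169): 011100001100
Gen 11 (rule 218): 111110011110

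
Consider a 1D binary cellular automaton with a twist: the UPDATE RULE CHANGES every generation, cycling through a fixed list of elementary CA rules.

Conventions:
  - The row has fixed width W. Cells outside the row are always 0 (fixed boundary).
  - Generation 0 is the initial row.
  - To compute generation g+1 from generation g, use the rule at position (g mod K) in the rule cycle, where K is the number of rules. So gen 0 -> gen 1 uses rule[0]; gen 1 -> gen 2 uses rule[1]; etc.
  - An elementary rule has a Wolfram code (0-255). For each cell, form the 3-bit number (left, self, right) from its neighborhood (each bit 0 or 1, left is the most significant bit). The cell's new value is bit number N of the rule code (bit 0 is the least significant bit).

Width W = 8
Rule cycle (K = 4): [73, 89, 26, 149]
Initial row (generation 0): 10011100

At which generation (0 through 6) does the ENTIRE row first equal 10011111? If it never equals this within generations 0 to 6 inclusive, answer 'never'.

Answer: never

Derivation:
Gen 0: 10011100
Gen 1 (rule 73): 00010101
Gen 2 (rule 89): 11000000
Gen 3 (rule 26): 10100000
Gen 4 (rule 149): 10111111
Gen 5 (rule 73): 00100001
Gen 6 (rule 89): 10011100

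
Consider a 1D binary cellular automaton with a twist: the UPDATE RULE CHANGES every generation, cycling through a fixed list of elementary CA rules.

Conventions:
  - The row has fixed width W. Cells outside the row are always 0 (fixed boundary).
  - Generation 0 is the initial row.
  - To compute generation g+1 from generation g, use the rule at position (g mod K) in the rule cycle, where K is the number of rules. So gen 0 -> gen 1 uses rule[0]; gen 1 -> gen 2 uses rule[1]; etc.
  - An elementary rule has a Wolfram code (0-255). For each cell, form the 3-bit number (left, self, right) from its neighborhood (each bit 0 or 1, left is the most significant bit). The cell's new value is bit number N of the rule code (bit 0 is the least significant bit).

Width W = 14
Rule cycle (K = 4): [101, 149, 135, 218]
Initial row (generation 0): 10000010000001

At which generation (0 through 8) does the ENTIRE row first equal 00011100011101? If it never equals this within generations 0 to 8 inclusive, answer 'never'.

Answer: 7

Derivation:
Gen 0: 10000010000001
Gen 1 (rule 101): 10111010111101
Gen 2 (rule 149): 10010010011001
Gen 3 (rule 135): 10110110100011
Gen 4 (rule 218): 00110110010111
Gen 5 (rule 101): 10011010011001
Gen 6 (rule 149): 11000011000101
Gen 7 (rule 135): 00011100011101
Gen 8 (rule 218): 00111110111100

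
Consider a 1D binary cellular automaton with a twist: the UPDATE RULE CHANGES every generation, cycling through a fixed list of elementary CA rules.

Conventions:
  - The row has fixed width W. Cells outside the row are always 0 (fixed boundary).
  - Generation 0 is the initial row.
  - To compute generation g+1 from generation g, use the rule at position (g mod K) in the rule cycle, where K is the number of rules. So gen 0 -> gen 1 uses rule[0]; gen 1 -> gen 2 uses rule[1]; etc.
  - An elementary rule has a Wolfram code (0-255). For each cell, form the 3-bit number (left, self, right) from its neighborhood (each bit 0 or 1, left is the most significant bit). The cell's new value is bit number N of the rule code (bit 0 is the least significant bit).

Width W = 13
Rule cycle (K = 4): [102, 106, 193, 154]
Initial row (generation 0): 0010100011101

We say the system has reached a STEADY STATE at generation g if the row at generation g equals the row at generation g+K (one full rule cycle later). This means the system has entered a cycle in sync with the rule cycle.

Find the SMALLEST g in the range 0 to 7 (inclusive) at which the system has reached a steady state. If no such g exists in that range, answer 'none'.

Answer: none

Derivation:
Gen 0: 0010100011101
Gen 1 (rule 102): 0111100100111
Gen 2 (rule 106): 1100101001101
Gen 3 (rule 193): 0100000000100
Gen 4 (rule 154): 1010000001010
Gen 5 (rule 102): 1110000011110
Gen 6 (rule 106): 1010000110010
Gen 7 (rule 193): 0000110010000
Gen 8 (rule 154): 0001101101000
Gen 9 (rule 102): 0010110111000
Gen 10 (rule 106): 0101111101000
Gen 11 (rule 193): 0000111100011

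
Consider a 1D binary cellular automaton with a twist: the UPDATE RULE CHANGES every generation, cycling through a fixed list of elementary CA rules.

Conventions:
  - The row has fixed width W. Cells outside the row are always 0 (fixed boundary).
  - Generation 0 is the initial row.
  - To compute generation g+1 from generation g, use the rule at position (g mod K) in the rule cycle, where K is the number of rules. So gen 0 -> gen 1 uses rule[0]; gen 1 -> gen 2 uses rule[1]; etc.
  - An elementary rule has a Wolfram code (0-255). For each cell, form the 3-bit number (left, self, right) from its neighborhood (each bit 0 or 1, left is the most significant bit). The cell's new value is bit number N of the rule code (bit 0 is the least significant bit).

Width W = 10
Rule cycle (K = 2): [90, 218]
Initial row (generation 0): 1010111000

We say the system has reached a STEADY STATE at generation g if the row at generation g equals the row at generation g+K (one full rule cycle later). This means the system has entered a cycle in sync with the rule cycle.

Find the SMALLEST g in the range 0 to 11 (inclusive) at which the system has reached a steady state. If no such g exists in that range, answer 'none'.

Gen 0: 1010111000
Gen 1 (rule 90): 0000101100
Gen 2 (rule 218): 0001001110
Gen 3 (rule 90): 0010111011
Gen 4 (rule 218): 0100111011
Gen 5 (rule 90): 1011101011
Gen 6 (rule 218): 0011100011
Gen 7 (rule 90): 0110110111
Gen 8 (rule 218): 1110110111
Gen 9 (rule 90): 1010110101
Gen 10 (rule 218): 0000110000
Gen 11 (rule 90): 0001111000
Gen 12 (rule 218): 0011111100
Gen 13 (rule 90): 0110000110

Answer: none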